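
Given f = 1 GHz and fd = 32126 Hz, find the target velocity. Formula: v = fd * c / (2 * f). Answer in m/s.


v = 32126 * 3e8 / (2 * 1000000000.0) = 4818.9 m/s

4818.9 m/s


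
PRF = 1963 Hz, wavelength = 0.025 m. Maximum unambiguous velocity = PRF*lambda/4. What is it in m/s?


V_ua = 1963 * 0.025 / 4 = 12.3 m/s

12.3 m/s


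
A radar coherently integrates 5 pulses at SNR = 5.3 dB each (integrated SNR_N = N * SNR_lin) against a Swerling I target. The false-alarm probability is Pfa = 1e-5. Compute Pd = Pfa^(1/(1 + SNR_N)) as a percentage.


SNR_lin = 10^(5.3/10) = 3.38844
SNR_N = 5 * 3.38844 = 16.9422
1/(1 + SNR_N) = 1/17.9422 = 0.0557345
Pd = (1e-5)^0.0557345 = 0.52641
Pd = 52.6%

52.6%


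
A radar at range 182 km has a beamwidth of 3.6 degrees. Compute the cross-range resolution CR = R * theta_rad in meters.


BW_rad = 0.062831853
CR = 182000 * 0.062831853 = 11435.4 m

11435.4 m


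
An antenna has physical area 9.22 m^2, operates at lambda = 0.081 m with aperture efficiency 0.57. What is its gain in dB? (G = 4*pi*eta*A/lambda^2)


G_linear = 4*pi*0.57*9.22/0.081^2 = 10065.74
G_dB = 10*log10(10065.74) = 40.0 dB

40.0 dB


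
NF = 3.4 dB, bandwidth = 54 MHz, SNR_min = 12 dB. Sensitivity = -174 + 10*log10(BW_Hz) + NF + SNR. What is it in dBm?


10*log10(54000000.0) = 77.32
S = -174 + 77.32 + 3.4 + 12 = -81.3 dBm

-81.3 dBm


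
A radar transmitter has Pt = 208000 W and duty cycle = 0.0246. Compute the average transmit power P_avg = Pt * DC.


P_avg = 208000 * 0.0246 = 5116.8 W

5116.8 W


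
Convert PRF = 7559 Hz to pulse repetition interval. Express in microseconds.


PRI = 1/7559 = 0.0001322926 s = 132.3 us

132.3 us


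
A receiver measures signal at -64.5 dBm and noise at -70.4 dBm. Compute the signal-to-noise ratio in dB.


SNR = -64.5 - (-70.4) = 5.9 dB

5.9 dB


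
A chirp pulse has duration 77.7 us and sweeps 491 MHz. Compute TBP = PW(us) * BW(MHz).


TBP = 77.7 * 491 = 38150.7

38150.7


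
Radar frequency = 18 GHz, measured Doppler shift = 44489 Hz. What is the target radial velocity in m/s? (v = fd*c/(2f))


v = 44489 * 3e8 / (2 * 18000000000.0) = 370.7 m/s

370.7 m/s


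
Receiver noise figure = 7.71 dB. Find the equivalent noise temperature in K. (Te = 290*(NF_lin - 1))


NF_lin = 10^(7.71/10) = 5.902011
Te = 290 * (5.902011 - 1) = 1421.6 K

1421.6 K


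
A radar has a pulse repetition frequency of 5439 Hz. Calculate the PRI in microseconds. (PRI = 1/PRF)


PRI = 1/5439 = 0.0001838573 s = 183.9 us

183.9 us


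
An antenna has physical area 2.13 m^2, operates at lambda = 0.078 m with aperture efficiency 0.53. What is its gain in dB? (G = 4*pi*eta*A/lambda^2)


G_linear = 4*pi*0.53*2.13/0.078^2 = 2331.72
G_dB = 10*log10(2331.72) = 33.7 dB

33.7 dB


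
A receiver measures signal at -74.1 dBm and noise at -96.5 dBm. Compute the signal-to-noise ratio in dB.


SNR = -74.1 - (-96.5) = 22.4 dB

22.4 dB


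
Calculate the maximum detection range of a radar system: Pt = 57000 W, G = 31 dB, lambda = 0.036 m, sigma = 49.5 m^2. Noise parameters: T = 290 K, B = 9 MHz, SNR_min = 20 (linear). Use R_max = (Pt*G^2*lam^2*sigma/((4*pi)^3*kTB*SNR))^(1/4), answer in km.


G_lin = 10^(31/10) = 1258.925412
R^4 = 57000 * 1258.925412^2 * 0.036^2 * 49.5 / ((4*pi)^3 * 1.38e-23 * 290 * 9000000.0 * 20)
R^4 = 4.05421e18 m^4
R_max = (4.05421e18)^(1/4) = 44872.1 m = 44.9 km

44.9 km


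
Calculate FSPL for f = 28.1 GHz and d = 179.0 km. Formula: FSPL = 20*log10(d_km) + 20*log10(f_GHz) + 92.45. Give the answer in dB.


20*log10(179.0) = 45.06
20*log10(28.1) = 28.97
FSPL = 166.5 dB

166.5 dB


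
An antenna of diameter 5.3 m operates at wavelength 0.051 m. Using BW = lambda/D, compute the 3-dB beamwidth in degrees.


BW_rad = 0.051 / 5.3 = 0.009623
BW_deg = 0.55 degrees

0.55 degrees


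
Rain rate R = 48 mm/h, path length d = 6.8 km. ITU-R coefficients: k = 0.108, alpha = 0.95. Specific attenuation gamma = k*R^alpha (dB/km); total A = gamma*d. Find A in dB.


gamma = 0.108 * 48^0.95 = 4.271722 dB/km
A = 4.271722 * 6.8 = 29.05 dB

29.05 dB


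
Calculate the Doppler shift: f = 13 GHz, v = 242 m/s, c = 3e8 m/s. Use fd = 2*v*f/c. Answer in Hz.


fd = 2 * 242 * 13000000000.0 / 3e8 = 20973.3 Hz

20973.3 Hz


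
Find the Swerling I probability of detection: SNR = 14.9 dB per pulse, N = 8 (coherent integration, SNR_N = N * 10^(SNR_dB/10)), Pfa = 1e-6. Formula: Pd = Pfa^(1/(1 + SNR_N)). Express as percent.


SNR_lin = 10^(14.9/10) = 30.90295
SNR_N = 8 * 30.90295 = 247.2236
1/(1 + SNR_N) = 1/248.2236 = 0.0040286
Pd = (1e-6)^0.0040286 = 0.94586
Pd = 94.6%

94.6%


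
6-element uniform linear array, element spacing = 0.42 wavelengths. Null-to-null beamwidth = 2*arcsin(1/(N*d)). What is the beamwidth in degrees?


1/(N*d) = 1/(6*0.42) = 0.396825
BW = 2*arcsin(0.396825) = 46.8 degrees

46.8 degrees


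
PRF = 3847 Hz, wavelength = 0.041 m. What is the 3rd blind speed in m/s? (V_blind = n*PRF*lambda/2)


V_blind = 3 * 3847 * 0.041 / 2 = 236.6 m/s

236.6 m/s


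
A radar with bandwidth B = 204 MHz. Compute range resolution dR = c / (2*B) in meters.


dR = 3e8 / (2 * 204000000.0) = 0.74 m

0.74 m


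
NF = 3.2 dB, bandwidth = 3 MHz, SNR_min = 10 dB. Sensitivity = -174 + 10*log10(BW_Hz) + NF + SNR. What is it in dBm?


10*log10(3000000.0) = 64.77
S = -174 + 64.77 + 3.2 + 10 = -96.0 dBm

-96.0 dBm


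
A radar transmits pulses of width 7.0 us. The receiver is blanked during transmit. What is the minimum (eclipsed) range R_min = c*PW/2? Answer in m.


R_min = 3e8 * 7.0e-6 / 2 = 1050.0 m

1050.0 m


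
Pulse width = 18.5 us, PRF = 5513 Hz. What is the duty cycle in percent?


DC = 18.5e-6 * 5513 * 100 = 10.2%

10.2%


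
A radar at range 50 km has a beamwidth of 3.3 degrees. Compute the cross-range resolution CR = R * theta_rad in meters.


BW_rad = 0.057595865
CR = 50000 * 0.057595865 = 2879.8 m

2879.8 m


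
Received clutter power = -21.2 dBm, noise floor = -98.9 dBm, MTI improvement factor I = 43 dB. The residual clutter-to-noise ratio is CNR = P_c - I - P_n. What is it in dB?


CNR = -21.2 - 43 - (-98.9) = 34.7 dB

34.7 dB


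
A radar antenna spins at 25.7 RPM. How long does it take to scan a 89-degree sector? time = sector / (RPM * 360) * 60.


t = 89 / (25.7 * 360) * 60 = 0.58 s

0.58 s


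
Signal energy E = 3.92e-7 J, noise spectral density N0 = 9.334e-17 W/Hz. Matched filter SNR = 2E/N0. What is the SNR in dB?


SNR_lin = 2 * 3.92e-7 / 9.334e-17 = 8.399e9
SNR_dB = 10*log10(8.399e9) = 99.2 dB

99.2 dB


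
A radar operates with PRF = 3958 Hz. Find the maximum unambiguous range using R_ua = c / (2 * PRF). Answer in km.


R_ua = 3e8 / (2 * 3958) = 37897.9 m = 37.9 km

37.9 km


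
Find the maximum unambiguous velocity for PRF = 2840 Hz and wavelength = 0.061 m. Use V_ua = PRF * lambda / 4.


V_ua = 2840 * 0.061 / 4 = 43.3 m/s

43.3 m/s


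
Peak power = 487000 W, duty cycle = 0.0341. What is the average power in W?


P_avg = 487000 * 0.0341 = 16606.7 W

16606.7 W


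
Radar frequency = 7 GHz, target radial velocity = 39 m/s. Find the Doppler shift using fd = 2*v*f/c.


fd = 2 * 39 * 7000000000.0 / 3e8 = 1820.0 Hz

1820.0 Hz


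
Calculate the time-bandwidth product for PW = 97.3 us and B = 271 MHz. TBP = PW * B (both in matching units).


TBP = 97.3 * 271 = 26368.3

26368.3


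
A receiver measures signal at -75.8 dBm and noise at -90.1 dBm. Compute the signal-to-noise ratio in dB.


SNR = -75.8 - (-90.1) = 14.3 dB

14.3 dB


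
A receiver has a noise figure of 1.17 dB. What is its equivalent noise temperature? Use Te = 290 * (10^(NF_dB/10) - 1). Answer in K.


NF_lin = 10^(1.17/10) = 1.309182
Te = 290 * (1.309182 - 1) = 89.7 K

89.7 K


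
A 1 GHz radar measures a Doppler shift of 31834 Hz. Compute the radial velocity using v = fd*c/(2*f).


v = 31834 * 3e8 / (2 * 1000000000.0) = 4775.1 m/s

4775.1 m/s


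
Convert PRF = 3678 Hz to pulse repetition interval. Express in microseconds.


PRI = 1/3678 = 0.0002718869 s = 271.9 us

271.9 us


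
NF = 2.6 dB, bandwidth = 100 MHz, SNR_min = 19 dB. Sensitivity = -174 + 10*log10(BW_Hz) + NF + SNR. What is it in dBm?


10*log10(100000000.0) = 80.0
S = -174 + 80.0 + 2.6 + 19 = -72.4 dBm

-72.4 dBm


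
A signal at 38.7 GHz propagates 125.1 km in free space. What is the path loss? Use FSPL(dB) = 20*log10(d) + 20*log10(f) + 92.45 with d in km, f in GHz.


20*log10(125.1) = 41.95
20*log10(38.7) = 31.75
FSPL = 166.1 dB

166.1 dB


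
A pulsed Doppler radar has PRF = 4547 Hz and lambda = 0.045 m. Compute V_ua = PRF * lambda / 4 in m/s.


V_ua = 4547 * 0.045 / 4 = 51.2 m/s

51.2 m/s


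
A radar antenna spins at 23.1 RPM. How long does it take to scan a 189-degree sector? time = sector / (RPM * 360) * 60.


t = 189 / (23.1 * 360) * 60 = 1.36 s

1.36 s


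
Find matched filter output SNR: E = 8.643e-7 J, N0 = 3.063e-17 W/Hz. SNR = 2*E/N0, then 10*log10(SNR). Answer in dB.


SNR_lin = 2 * 8.643e-7 / 3.063e-17 = 5.643e10
SNR_dB = 10*log10(5.643e10) = 107.5 dB

107.5 dB


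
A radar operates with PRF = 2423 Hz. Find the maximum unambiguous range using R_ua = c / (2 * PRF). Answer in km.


R_ua = 3e8 / (2 * 2423) = 61906.7 m = 61.9 km

61.9 km


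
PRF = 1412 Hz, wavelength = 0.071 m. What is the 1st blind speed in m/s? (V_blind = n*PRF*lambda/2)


V_blind = 1 * 1412 * 0.071 / 2 = 50.1 m/s

50.1 m/s


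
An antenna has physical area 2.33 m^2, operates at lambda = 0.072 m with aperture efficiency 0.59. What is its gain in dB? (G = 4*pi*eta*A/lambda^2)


G_linear = 4*pi*0.59*2.33/0.072^2 = 3332.37
G_dB = 10*log10(3332.37) = 35.2 dB

35.2 dB


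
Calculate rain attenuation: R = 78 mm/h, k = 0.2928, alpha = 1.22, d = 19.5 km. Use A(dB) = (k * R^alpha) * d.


gamma = 0.2928 * 78^1.22 = 59.556133 dB/km
A = 59.556133 * 19.5 = 1161.34 dB

1161.34 dB


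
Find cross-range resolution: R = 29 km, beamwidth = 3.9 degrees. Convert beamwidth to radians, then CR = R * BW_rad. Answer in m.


BW_rad = 0.068067841
CR = 29000 * 0.068067841 = 1974.0 m

1974.0 m


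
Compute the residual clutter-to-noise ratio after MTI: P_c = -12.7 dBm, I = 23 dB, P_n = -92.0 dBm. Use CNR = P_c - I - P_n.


CNR = -12.7 - 23 - (-92.0) = 56.3 dB

56.3 dB


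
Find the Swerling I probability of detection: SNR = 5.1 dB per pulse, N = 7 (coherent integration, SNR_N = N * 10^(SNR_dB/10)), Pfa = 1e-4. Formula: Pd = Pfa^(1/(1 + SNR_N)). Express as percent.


SNR_lin = 10^(5.1/10) = 3.23594
SNR_N = 7 * 3.23594 = 22.65158
1/(1 + SNR_N) = 1/23.65158 = 0.0422805
Pd = (1e-4)^0.0422805 = 0.67745
Pd = 67.7%

67.7%


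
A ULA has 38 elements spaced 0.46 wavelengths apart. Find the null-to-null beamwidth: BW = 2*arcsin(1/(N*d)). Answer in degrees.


1/(N*d) = 1/(38*0.46) = 0.057208
BW = 2*arcsin(0.057208) = 6.6 degrees

6.6 degrees


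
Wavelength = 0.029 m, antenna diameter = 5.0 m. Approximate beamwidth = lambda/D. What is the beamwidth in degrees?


BW_rad = 0.029 / 5.0 = 0.0058
BW_deg = 0.33 degrees

0.33 degrees


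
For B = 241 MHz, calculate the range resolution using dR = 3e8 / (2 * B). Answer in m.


dR = 3e8 / (2 * 241000000.0) = 0.62 m

0.62 m


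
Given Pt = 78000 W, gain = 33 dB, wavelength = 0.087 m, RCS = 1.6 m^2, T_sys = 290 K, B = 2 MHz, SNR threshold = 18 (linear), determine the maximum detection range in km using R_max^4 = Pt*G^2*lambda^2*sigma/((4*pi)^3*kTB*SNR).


G_lin = 10^(33/10) = 1995.262315
R^4 = 78000 * 1995.262315^2 * 0.087^2 * 1.6 / ((4*pi)^3 * 1.38e-23 * 290 * 2000000.0 * 18)
R^4 = 1.31536e19 m^4
R_max = (1.31536e19)^(1/4) = 60222.8 m = 60.2 km

60.2 km


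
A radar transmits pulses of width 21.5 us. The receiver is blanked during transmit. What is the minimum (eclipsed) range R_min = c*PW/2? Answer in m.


R_min = 3e8 * 21.5e-6 / 2 = 3225.0 m

3225.0 m


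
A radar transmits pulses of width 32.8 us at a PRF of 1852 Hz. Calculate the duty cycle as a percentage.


DC = 32.8e-6 * 1852 * 100 = 6.07%

6.07%


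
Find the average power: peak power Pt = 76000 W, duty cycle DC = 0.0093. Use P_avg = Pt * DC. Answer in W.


P_avg = 76000 * 0.0093 = 706.8 W

706.8 W


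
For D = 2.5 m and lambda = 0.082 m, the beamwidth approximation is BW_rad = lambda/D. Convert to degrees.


BW_rad = 0.082 / 2.5 = 0.0328
BW_deg = 1.88 degrees

1.88 degrees


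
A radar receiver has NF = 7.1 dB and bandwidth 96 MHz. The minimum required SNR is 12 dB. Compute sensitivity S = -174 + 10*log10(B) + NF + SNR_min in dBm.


10*log10(96000000.0) = 79.82
S = -174 + 79.82 + 7.1 + 12 = -75.1 dBm

-75.1 dBm


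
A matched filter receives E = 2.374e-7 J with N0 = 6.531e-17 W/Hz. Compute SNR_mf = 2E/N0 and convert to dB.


SNR_lin = 2 * 2.374e-7 / 6.531e-17 = 7.27e9
SNR_dB = 10*log10(7.27e9) = 98.6 dB

98.6 dB


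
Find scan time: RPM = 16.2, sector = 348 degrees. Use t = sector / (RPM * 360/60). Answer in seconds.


t = 348 / (16.2 * 360) * 60 = 3.58 s

3.58 s


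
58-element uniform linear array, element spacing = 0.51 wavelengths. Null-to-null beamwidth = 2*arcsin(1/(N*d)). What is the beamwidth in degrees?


1/(N*d) = 1/(58*0.51) = 0.033807
BW = 2*arcsin(0.033807) = 3.9 degrees

3.9 degrees


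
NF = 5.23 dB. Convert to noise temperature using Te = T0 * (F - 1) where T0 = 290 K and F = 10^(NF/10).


NF_lin = 10^(5.23/10) = 3.334264
Te = 290 * (3.334264 - 1) = 676.9 K

676.9 K


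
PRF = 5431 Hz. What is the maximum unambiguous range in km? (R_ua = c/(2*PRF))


R_ua = 3e8 / (2 * 5431) = 27619.2 m = 27.6 km

27.6 km


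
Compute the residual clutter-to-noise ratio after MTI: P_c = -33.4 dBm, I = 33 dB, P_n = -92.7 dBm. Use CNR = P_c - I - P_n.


CNR = -33.4 - 33 - (-92.7) = 26.3 dB

26.3 dB


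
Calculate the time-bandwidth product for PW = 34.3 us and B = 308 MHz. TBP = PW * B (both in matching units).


TBP = 34.3 * 308 = 10564.4

10564.4


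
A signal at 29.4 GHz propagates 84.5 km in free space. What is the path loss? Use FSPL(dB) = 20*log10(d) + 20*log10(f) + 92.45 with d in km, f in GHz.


20*log10(84.5) = 38.54
20*log10(29.4) = 29.37
FSPL = 160.4 dB

160.4 dB


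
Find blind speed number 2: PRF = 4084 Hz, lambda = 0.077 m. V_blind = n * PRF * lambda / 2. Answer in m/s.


V_blind = 2 * 4084 * 0.077 / 2 = 314.5 m/s

314.5 m/s


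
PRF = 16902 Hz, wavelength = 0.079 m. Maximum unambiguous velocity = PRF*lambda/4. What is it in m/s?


V_ua = 16902 * 0.079 / 4 = 333.8 m/s

333.8 m/s


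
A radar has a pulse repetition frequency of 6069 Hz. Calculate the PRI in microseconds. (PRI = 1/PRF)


PRI = 1/6069 = 0.0001647718 s = 164.8 us

164.8 us


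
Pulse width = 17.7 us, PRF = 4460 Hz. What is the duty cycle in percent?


DC = 17.7e-6 * 4460 * 100 = 7.89%

7.89%


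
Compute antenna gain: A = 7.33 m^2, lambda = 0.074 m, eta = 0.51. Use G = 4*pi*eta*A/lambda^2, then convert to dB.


G_linear = 4*pi*0.51*7.33/0.074^2 = 8578.68
G_dB = 10*log10(8578.68) = 39.3 dB

39.3 dB


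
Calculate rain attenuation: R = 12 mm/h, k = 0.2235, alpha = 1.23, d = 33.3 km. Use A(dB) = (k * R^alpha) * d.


gamma = 0.2235 * 12^1.23 = 4.749747 dB/km
A = 4.749747 * 33.3 = 158.17 dB

158.17 dB


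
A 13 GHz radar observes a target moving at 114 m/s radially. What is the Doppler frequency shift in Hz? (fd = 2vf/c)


fd = 2 * 114 * 13000000000.0 / 3e8 = 9880.0 Hz

9880.0 Hz


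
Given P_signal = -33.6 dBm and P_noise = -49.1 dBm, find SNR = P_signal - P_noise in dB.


SNR = -33.6 - (-49.1) = 15.5 dB

15.5 dB


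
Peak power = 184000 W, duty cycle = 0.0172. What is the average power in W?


P_avg = 184000 * 0.0172 = 3164.8 W

3164.8 W


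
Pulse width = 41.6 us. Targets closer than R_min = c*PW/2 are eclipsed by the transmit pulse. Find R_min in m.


R_min = 3e8 * 41.6e-6 / 2 = 6240.0 m

6240.0 m


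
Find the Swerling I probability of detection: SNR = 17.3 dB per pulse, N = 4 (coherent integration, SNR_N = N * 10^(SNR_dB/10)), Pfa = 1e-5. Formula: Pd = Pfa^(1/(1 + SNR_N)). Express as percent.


SNR_lin = 10^(17.3/10) = 53.70318
SNR_N = 4 * 53.70318 = 214.81272
1/(1 + SNR_N) = 1/215.81272 = 0.0046336
Pd = (1e-5)^0.0046336 = 0.94805
Pd = 94.8%

94.8%


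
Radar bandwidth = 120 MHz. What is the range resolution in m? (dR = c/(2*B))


dR = 3e8 / (2 * 120000000.0) = 1.25 m

1.25 m


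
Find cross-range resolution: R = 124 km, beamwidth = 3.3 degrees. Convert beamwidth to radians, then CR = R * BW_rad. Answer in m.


BW_rad = 0.057595865
CR = 124000 * 0.057595865 = 7141.9 m

7141.9 m


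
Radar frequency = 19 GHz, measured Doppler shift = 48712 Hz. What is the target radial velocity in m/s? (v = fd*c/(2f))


v = 48712 * 3e8 / (2 * 19000000000.0) = 384.6 m/s

384.6 m/s


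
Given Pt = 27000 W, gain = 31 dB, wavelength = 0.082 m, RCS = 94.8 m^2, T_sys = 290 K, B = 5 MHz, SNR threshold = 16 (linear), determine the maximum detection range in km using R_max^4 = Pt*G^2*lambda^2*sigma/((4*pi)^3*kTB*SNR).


G_lin = 10^(31/10) = 1258.925412
R^4 = 27000 * 1258.925412^2 * 0.082^2 * 94.8 / ((4*pi)^3 * 1.38e-23 * 290 * 5000000.0 * 16)
R^4 = 4.29342e19 m^4
R_max = (4.29342e19)^(1/4) = 80947.0 m = 80.9 km

80.9 km


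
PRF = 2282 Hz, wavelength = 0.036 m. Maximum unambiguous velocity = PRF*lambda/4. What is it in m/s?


V_ua = 2282 * 0.036 / 4 = 20.5 m/s

20.5 m/s


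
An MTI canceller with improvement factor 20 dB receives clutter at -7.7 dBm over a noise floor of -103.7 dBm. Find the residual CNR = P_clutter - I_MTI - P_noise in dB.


CNR = -7.7 - 20 - (-103.7) = 76.0 dB

76.0 dB


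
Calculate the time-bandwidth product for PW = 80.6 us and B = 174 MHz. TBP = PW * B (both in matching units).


TBP = 80.6 * 174 = 14024.4

14024.4


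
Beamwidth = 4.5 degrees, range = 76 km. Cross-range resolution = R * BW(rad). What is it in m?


BW_rad = 0.078539816
CR = 76000 * 0.078539816 = 5969.0 m

5969.0 m


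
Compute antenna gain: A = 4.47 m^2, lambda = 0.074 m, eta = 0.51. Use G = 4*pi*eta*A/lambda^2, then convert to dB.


G_linear = 4*pi*0.51*4.47/0.074^2 = 5231.47
G_dB = 10*log10(5231.47) = 37.2 dB

37.2 dB


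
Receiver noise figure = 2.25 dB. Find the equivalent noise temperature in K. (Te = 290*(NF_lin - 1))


NF_lin = 10^(2.25/10) = 1.678804
Te = 290 * (1.678804 - 1) = 196.9 K

196.9 K


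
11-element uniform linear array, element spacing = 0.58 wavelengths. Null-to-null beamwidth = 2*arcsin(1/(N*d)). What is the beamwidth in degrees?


1/(N*d) = 1/(11*0.58) = 0.15674
BW = 2*arcsin(0.15674) = 18.0 degrees

18.0 degrees


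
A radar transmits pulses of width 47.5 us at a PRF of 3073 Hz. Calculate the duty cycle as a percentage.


DC = 47.5e-6 * 3073 * 100 = 14.6%

14.6%


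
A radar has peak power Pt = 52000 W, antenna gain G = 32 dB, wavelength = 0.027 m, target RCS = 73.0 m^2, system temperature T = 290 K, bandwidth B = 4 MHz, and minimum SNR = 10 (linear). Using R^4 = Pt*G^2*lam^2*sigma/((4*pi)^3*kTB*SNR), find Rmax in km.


G_lin = 10^(32/10) = 1584.893192
R^4 = 52000 * 1584.893192^2 * 0.027^2 * 73.0 / ((4*pi)^3 * 1.38e-23 * 290 * 4000000.0 * 10)
R^4 = 2.1882e19 m^4
R_max = (2.1882e19)^(1/4) = 68394.6 m = 68.4 km

68.4 km


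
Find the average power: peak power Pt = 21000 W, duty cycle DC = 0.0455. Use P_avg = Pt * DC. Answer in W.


P_avg = 21000 * 0.0455 = 955.5 W

955.5 W


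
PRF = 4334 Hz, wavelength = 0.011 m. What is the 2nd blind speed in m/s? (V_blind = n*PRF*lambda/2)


V_blind = 2 * 4334 * 0.011 / 2 = 47.7 m/s

47.7 m/s


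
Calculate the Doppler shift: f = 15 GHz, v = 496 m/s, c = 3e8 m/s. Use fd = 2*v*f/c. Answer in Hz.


fd = 2 * 496 * 15000000000.0 / 3e8 = 49600.0 Hz

49600.0 Hz


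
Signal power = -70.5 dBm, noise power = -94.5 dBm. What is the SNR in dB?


SNR = -70.5 - (-94.5) = 24.0 dB

24.0 dB


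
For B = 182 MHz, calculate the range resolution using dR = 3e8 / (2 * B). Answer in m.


dR = 3e8 / (2 * 182000000.0) = 0.82 m

0.82 m


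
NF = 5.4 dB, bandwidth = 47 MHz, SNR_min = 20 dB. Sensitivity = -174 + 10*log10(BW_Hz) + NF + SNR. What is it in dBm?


10*log10(47000000.0) = 76.72
S = -174 + 76.72 + 5.4 + 20 = -71.9 dBm

-71.9 dBm


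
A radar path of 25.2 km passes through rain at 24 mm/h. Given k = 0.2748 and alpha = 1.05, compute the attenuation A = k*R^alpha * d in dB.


gamma = 0.2748 * 24^1.05 = 7.731051 dB/km
A = 7.731051 * 25.2 = 194.82 dB

194.82 dB


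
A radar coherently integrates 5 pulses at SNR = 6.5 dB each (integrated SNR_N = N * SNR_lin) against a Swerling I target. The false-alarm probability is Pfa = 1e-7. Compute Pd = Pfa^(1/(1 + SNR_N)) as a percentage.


SNR_lin = 10^(6.5/10) = 4.46684
SNR_N = 5 * 4.46684 = 22.3342
1/(1 + SNR_N) = 1/23.3342 = 0.0428556
Pd = (1e-7)^0.0428556 = 0.5012
Pd = 50.1%

50.1%


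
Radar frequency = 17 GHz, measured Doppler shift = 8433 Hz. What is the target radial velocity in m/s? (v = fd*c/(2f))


v = 8433 * 3e8 / (2 * 17000000000.0) = 74.4 m/s

74.4 m/s


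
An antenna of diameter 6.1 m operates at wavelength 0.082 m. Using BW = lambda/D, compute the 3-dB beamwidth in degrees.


BW_rad = 0.082 / 6.1 = 0.013443
BW_deg = 0.77 degrees

0.77 degrees


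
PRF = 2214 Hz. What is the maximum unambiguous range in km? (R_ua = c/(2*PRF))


R_ua = 3e8 / (2 * 2214) = 67750.7 m = 67.8 km

67.8 km


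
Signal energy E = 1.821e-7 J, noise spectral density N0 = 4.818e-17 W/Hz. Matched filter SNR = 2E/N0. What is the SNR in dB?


SNR_lin = 2 * 1.821e-7 / 4.818e-17 = 7.559e9
SNR_dB = 10*log10(7.559e9) = 98.8 dB

98.8 dB


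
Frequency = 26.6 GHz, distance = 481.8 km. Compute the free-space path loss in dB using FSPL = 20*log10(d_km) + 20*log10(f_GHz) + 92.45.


20*log10(481.8) = 53.66
20*log10(26.6) = 28.5
FSPL = 174.6 dB

174.6 dB


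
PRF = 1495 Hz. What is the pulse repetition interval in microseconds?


PRI = 1/1495 = 0.0006688963 s = 668.9 us

668.9 us


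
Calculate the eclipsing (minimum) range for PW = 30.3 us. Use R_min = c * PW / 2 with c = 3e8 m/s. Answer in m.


R_min = 3e8 * 30.3e-6 / 2 = 4545.0 m

4545.0 m


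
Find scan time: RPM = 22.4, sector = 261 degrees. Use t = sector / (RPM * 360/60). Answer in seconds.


t = 261 / (22.4 * 360) * 60 = 1.94 s

1.94 s


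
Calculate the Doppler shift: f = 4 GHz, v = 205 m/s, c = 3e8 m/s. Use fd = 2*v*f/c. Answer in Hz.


fd = 2 * 205 * 4000000000.0 / 3e8 = 5466.7 Hz

5466.7 Hz


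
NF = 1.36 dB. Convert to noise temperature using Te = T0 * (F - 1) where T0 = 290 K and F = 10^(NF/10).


NF_lin = 10^(1.36/10) = 1.367729
Te = 290 * (1.367729 - 1) = 106.6 K

106.6 K


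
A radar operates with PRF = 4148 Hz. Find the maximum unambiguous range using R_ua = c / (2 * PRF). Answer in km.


R_ua = 3e8 / (2 * 4148) = 36162.0 m = 36.2 km

36.2 km


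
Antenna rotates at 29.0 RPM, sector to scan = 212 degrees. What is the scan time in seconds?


t = 212 / (29.0 * 360) * 60 = 1.22 s

1.22 s


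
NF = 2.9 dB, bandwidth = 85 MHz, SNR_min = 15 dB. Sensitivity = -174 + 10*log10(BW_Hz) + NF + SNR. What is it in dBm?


10*log10(85000000.0) = 79.29
S = -174 + 79.29 + 2.9 + 15 = -76.8 dBm

-76.8 dBm


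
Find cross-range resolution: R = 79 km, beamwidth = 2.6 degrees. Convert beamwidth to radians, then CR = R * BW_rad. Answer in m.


BW_rad = 0.045378561
CR = 79000 * 0.045378561 = 3584.9 m

3584.9 m


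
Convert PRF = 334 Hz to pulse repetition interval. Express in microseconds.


PRI = 1/334 = 0.002994012 s = 2994.0 us

2994.0 us


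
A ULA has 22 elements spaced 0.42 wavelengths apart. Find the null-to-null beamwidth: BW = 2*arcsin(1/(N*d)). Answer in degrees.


1/(N*d) = 1/(22*0.42) = 0.108225
BW = 2*arcsin(0.108225) = 12.4 degrees

12.4 degrees


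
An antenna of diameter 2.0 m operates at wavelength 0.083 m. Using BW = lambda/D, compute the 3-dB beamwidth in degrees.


BW_rad = 0.083 / 2.0 = 0.0415
BW_deg = 2.38 degrees

2.38 degrees


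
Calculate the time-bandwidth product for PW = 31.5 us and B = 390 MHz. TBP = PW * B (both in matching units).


TBP = 31.5 * 390 = 12285.0

12285.0


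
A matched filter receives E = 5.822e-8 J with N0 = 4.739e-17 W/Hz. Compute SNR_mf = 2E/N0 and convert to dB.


SNR_lin = 2 * 5.822e-8 / 4.739e-17 = 2.457e9
SNR_dB = 10*log10(2.457e9) = 93.9 dB

93.9 dB


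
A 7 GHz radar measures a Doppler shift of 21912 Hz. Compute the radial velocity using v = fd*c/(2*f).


v = 21912 * 3e8 / (2 * 7000000000.0) = 469.5 m/s

469.5 m/s


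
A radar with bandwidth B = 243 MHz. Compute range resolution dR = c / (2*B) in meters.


dR = 3e8 / (2 * 243000000.0) = 0.62 m

0.62 m


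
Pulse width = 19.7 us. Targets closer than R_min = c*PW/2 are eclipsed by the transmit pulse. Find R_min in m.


R_min = 3e8 * 19.7e-6 / 2 = 2955.0 m

2955.0 m


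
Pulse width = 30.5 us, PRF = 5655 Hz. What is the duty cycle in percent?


DC = 30.5e-6 * 5655 * 100 = 17.25%

17.25%


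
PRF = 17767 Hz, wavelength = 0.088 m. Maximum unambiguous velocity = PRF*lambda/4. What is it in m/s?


V_ua = 17767 * 0.088 / 4 = 390.9 m/s

390.9 m/s


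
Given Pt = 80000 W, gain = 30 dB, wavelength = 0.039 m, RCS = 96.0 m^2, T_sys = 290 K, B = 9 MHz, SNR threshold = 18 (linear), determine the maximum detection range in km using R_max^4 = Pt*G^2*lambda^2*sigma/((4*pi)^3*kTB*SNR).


G_lin = 10^(30/10) = 1000.0
R^4 = 80000 * 1000.0^2 * 0.039^2 * 96.0 / ((4*pi)^3 * 1.38e-23 * 290 * 9000000.0 * 18)
R^4 = 9.07964e18 m^4
R_max = (9.07964e18)^(1/4) = 54893.0 m = 54.9 km

54.9 km


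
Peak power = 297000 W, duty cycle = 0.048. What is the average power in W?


P_avg = 297000 * 0.048 = 14256.0 W

14256.0 W


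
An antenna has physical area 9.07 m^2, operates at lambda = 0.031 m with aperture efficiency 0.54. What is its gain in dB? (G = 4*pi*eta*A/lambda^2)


G_linear = 4*pi*0.54*9.07/0.031^2 = 64045.34
G_dB = 10*log10(64045.34) = 48.1 dB

48.1 dB


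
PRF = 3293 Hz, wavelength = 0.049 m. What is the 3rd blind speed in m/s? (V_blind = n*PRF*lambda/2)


V_blind = 3 * 3293 * 0.049 / 2 = 242.0 m/s

242.0 m/s


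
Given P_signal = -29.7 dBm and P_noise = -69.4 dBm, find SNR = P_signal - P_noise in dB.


SNR = -29.7 - (-69.4) = 39.7 dB

39.7 dB


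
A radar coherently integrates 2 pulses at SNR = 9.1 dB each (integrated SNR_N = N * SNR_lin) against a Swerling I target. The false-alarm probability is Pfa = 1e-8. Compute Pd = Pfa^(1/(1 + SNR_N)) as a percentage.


SNR_lin = 10^(9.1/10) = 8.12831
SNR_N = 2 * 8.12831 = 16.25662
1/(1 + SNR_N) = 1/17.25662 = 0.0579488
Pd = (1e-8)^0.0579488 = 0.34388
Pd = 34.4%

34.4%


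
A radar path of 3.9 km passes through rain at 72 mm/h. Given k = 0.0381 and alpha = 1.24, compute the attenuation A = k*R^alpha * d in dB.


gamma = 0.0381 * 72^1.24 = 7.656271 dB/km
A = 7.656271 * 3.9 = 29.86 dB

29.86 dB


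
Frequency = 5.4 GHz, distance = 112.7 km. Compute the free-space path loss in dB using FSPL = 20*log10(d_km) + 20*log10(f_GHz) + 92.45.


20*log10(112.7) = 41.04
20*log10(5.4) = 14.65
FSPL = 148.1 dB

148.1 dB


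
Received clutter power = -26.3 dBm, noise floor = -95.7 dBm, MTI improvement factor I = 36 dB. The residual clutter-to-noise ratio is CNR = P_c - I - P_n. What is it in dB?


CNR = -26.3 - 36 - (-95.7) = 33.4 dB

33.4 dB


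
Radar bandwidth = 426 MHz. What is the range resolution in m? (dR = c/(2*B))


dR = 3e8 / (2 * 426000000.0) = 0.35 m

0.35 m


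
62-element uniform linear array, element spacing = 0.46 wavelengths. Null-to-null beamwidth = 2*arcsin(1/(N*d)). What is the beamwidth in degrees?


1/(N*d) = 1/(62*0.46) = 0.035063
BW = 2*arcsin(0.035063) = 4.0 degrees

4.0 degrees


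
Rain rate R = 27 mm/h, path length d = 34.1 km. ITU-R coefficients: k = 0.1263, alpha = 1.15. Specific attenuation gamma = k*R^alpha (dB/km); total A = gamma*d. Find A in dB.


gamma = 0.1263 * 27^1.15 = 5.590771 dB/km
A = 5.590771 * 34.1 = 190.65 dB

190.65 dB


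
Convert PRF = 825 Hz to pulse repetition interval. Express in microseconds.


PRI = 1/825 = 0.0012121212 s = 1212.1 us

1212.1 us


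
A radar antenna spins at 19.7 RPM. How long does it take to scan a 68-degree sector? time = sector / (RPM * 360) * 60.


t = 68 / (19.7 * 360) * 60 = 0.58 s

0.58 s


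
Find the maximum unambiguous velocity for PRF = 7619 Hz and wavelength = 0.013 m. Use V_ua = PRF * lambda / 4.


V_ua = 7619 * 0.013 / 4 = 24.8 m/s

24.8 m/s


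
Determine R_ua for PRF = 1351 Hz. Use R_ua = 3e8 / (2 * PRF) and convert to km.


R_ua = 3e8 / (2 * 1351) = 111028.9 m = 111.0 km

111.0 km


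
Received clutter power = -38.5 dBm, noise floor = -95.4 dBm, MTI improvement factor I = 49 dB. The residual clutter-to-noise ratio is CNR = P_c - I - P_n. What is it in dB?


CNR = -38.5 - 49 - (-95.4) = 7.9 dB

7.9 dB


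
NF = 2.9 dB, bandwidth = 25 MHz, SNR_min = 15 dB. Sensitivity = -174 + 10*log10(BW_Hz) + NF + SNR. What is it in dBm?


10*log10(25000000.0) = 73.98
S = -174 + 73.98 + 2.9 + 15 = -82.1 dBm

-82.1 dBm


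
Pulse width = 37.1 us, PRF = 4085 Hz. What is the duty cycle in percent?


DC = 37.1e-6 * 4085 * 100 = 15.16%

15.16%


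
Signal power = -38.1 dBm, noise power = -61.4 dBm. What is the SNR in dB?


SNR = -38.1 - (-61.4) = 23.3 dB

23.3 dB


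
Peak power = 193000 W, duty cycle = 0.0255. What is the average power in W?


P_avg = 193000 * 0.0255 = 4921.5 W

4921.5 W


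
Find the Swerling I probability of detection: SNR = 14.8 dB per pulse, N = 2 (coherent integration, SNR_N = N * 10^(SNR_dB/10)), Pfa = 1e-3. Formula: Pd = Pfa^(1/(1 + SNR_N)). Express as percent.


SNR_lin = 10^(14.8/10) = 30.19952
SNR_N = 2 * 30.19952 = 60.39904
1/(1 + SNR_N) = 1/61.39904 = 0.0162869
Pd = (1e-3)^0.0162869 = 0.89359
Pd = 89.4%

89.4%


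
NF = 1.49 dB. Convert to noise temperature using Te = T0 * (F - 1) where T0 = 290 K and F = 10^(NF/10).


NF_lin = 10^(1.49/10) = 1.409289
Te = 290 * (1.409289 - 1) = 118.7 K

118.7 K


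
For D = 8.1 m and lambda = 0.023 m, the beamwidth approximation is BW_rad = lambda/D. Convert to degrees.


BW_rad = 0.023 / 8.1 = 0.00284
BW_deg = 0.16 degrees

0.16 degrees


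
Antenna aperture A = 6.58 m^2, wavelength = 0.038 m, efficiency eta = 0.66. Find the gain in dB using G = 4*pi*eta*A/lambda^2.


G_linear = 4*pi*0.66*6.58/0.038^2 = 37793.1
G_dB = 10*log10(37793.1) = 45.8 dB

45.8 dB


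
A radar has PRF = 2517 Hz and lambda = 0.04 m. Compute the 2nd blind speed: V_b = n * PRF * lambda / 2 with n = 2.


V_blind = 2 * 2517 * 0.04 / 2 = 100.7 m/s

100.7 m/s


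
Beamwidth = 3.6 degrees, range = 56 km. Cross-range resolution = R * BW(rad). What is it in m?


BW_rad = 0.062831853
CR = 56000 * 0.062831853 = 3518.6 m

3518.6 m


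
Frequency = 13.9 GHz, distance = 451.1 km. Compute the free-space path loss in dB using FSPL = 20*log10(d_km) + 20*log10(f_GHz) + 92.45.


20*log10(451.1) = 53.09
20*log10(13.9) = 22.86
FSPL = 168.4 dB

168.4 dB


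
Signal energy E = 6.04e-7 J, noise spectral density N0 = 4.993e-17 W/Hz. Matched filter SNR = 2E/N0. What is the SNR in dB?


SNR_lin = 2 * 6.04e-7 / 4.993e-17 = 2.419e10
SNR_dB = 10*log10(2.419e10) = 103.8 dB

103.8 dB


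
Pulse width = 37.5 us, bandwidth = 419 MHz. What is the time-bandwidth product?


TBP = 37.5 * 419 = 15712.5

15712.5


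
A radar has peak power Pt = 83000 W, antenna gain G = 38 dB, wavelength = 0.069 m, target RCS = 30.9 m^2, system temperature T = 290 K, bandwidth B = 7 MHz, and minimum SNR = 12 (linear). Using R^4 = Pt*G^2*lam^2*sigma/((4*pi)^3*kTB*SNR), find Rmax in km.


G_lin = 10^(38/10) = 6309.573445
R^4 = 83000 * 6309.573445^2 * 0.069^2 * 30.9 / ((4*pi)^3 * 1.38e-23 * 290 * 7000000.0 * 12)
R^4 = 7.287e20 m^4
R_max = (7.287e20)^(1/4) = 164299.9 m = 164.3 km

164.3 km


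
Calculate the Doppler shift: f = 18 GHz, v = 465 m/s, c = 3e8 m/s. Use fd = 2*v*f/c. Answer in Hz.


fd = 2 * 465 * 18000000000.0 / 3e8 = 55800.0 Hz

55800.0 Hz


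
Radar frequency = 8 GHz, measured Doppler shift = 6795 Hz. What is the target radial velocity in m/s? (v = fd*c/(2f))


v = 6795 * 3e8 / (2 * 8000000000.0) = 127.4 m/s

127.4 m/s


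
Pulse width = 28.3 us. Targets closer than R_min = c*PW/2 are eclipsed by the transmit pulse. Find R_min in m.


R_min = 3e8 * 28.3e-6 / 2 = 4245.0 m

4245.0 m


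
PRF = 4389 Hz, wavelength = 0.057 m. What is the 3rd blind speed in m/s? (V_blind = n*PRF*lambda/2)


V_blind = 3 * 4389 * 0.057 / 2 = 375.3 m/s

375.3 m/s


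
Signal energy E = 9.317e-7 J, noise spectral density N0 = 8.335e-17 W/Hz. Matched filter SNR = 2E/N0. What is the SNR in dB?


SNR_lin = 2 * 9.317e-7 / 8.335e-17 = 2.236e10
SNR_dB = 10*log10(2.236e10) = 103.5 dB

103.5 dB


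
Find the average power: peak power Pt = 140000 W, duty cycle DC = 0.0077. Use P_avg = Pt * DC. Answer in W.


P_avg = 140000 * 0.0077 = 1078.0 W

1078.0 W


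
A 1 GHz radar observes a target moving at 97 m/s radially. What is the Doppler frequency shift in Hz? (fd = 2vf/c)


fd = 2 * 97 * 1000000000.0 / 3e8 = 646.7 Hz

646.7 Hz


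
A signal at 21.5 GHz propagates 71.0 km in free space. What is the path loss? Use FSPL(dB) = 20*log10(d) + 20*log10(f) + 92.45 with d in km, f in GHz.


20*log10(71.0) = 37.03
20*log10(21.5) = 26.65
FSPL = 156.1 dB

156.1 dB


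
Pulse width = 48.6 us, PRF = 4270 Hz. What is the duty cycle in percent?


DC = 48.6e-6 * 4270 * 100 = 20.75%

20.75%


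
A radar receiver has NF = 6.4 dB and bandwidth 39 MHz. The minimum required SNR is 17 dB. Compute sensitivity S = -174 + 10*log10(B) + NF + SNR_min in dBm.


10*log10(39000000.0) = 75.91
S = -174 + 75.91 + 6.4 + 17 = -74.7 dBm

-74.7 dBm


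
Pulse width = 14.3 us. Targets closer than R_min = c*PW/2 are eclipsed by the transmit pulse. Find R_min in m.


R_min = 3e8 * 14.3e-6 / 2 = 2145.0 m

2145.0 m


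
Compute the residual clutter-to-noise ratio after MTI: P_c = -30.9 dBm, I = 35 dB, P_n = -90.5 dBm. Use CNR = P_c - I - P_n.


CNR = -30.9 - 35 - (-90.5) = 24.6 dB

24.6 dB


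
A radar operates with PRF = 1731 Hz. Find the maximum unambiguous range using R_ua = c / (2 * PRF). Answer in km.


R_ua = 3e8 / (2 * 1731) = 86655.1 m = 86.7 km

86.7 km


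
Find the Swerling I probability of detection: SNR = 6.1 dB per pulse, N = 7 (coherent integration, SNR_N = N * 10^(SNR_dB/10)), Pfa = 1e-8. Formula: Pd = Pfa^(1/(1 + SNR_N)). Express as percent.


SNR_lin = 10^(6.1/10) = 4.0738
SNR_N = 7 * 4.0738 = 28.5166
1/(1 + SNR_N) = 1/29.5166 = 0.0338792
Pd = (1e-8)^0.0338792 = 0.53576
Pd = 53.6%

53.6%


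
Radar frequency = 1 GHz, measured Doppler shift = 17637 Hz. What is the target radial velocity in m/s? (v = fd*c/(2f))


v = 17637 * 3e8 / (2 * 1000000000.0) = 2645.6 m/s

2645.6 m/s


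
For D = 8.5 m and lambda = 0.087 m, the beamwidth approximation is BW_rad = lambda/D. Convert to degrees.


BW_rad = 0.087 / 8.5 = 0.010235
BW_deg = 0.59 degrees

0.59 degrees


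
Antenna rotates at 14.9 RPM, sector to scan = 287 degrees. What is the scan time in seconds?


t = 287 / (14.9 * 360) * 60 = 3.21 s

3.21 s


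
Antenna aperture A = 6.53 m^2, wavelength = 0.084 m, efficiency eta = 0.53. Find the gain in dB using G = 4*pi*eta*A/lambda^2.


G_linear = 4*pi*0.53*6.53/0.084^2 = 6163.68
G_dB = 10*log10(6163.68) = 37.9 dB

37.9 dB


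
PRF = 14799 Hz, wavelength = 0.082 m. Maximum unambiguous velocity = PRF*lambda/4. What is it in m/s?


V_ua = 14799 * 0.082 / 4 = 303.4 m/s

303.4 m/s


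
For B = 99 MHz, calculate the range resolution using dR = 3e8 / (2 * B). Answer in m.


dR = 3e8 / (2 * 99000000.0) = 1.52 m

1.52 m


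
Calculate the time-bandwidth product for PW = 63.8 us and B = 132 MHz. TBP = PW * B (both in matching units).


TBP = 63.8 * 132 = 8421.6

8421.6


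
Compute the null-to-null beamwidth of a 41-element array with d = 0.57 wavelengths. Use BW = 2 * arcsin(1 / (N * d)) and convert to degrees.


1/(N*d) = 1/(41*0.57) = 0.04279
BW = 2*arcsin(0.04279) = 4.9 degrees

4.9 degrees


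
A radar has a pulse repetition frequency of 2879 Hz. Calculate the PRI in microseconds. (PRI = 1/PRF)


PRI = 1/2879 = 0.0003473428 s = 347.3 us

347.3 us


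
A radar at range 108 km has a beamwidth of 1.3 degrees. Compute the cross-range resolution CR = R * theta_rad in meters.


BW_rad = 0.02268928
CR = 108000 * 0.02268928 = 2450.4 m

2450.4 m


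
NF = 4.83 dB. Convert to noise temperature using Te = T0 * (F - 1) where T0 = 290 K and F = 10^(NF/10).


NF_lin = 10^(4.83/10) = 3.040885
Te = 290 * (3.040885 - 1) = 591.9 K

591.9 K


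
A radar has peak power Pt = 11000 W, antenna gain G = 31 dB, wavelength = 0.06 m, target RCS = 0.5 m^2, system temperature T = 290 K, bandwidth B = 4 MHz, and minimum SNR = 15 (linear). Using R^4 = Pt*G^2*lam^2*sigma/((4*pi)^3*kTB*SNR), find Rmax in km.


G_lin = 10^(31/10) = 1258.925412
R^4 = 11000 * 1258.925412^2 * 0.06^2 * 0.5 / ((4*pi)^3 * 1.38e-23 * 290 * 4000000.0 * 15)
R^4 = 6.58578e16 m^4
R_max = (6.58578e16)^(1/4) = 16019.6 m = 16.0 km

16.0 km


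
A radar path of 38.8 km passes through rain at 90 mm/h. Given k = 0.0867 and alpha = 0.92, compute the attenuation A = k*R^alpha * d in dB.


gamma = 0.0867 * 90^0.92 = 5.444051 dB/km
A = 5.444051 * 38.8 = 211.23 dB

211.23 dB


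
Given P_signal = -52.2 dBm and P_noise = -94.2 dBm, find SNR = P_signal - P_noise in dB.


SNR = -52.2 - (-94.2) = 42.0 dB

42.0 dB


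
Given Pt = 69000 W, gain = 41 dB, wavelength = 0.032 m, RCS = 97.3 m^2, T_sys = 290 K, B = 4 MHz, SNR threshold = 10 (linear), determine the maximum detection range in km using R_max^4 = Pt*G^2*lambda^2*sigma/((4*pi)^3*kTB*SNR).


G_lin = 10^(41/10) = 12589.254118
R^4 = 69000 * 12589.254118^2 * 0.032^2 * 97.3 / ((4*pi)^3 * 1.38e-23 * 290 * 4000000.0 * 10)
R^4 = 3.43001e21 m^4
R_max = (3.43001e21)^(1/4) = 242004.7 m = 242.0 km

242.0 km


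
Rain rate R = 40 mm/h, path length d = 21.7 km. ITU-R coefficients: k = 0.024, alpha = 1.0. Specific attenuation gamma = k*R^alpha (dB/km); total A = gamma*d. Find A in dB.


gamma = 0.024 * 40^1.0 = 0.96 dB/km
A = 0.96 * 21.7 = 20.83 dB

20.83 dB


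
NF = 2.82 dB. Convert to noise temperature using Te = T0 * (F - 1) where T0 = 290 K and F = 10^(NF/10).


NF_lin = 10^(2.82/10) = 1.914256
Te = 290 * (1.914256 - 1) = 265.1 K

265.1 K


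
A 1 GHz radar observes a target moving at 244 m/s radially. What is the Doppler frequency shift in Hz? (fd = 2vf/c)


fd = 2 * 244 * 1000000000.0 / 3e8 = 1626.7 Hz

1626.7 Hz


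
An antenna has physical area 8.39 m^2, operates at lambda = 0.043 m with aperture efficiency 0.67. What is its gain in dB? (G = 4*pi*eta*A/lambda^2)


G_linear = 4*pi*0.67*8.39/0.043^2 = 38204.08
G_dB = 10*log10(38204.08) = 45.8 dB

45.8 dB


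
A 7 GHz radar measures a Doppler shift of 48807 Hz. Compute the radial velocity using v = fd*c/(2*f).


v = 48807 * 3e8 / (2 * 7000000000.0) = 1045.9 m/s

1045.9 m/s


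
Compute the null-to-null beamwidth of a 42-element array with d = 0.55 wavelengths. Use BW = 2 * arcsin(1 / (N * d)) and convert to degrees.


1/(N*d) = 1/(42*0.55) = 0.04329
BW = 2*arcsin(0.04329) = 5.0 degrees

5.0 degrees


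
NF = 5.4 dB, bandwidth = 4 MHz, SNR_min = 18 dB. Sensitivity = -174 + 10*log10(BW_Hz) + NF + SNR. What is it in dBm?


10*log10(4000000.0) = 66.02
S = -174 + 66.02 + 5.4 + 18 = -84.6 dBm

-84.6 dBm


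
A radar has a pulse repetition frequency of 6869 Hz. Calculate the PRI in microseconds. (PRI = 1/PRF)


PRI = 1/6869 = 0.0001455816 s = 145.6 us

145.6 us
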